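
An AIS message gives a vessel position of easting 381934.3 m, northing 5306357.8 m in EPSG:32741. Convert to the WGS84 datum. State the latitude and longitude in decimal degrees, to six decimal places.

lat -42.386100°, lon 61.565700°

Zone 41S: λ₀ = 63°, k₀ = 0.9996, false easting 500000 m, false northing 10000000 m.
Meridian distance M = (N − FN)/k₀ = -4695520.4 m.
Inverse transverse Mercator on WGS84 gives φ = -42.38609972°, λ = 61.56569989°.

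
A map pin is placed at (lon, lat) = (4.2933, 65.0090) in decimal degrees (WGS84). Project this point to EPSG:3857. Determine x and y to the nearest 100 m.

x 477900 m, y 9610700 m

Web Mercator is spherical with R = a = 6378137 m.
x = R·λ = 6378137 × 0.074932221 = 477927.970 m.
y = R·ln tan(π/4 + φ/2) = 6378137 × 1.506825982 = 9610742.549 m.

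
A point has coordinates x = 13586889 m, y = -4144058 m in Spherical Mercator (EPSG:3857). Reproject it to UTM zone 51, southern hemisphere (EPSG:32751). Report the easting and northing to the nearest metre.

E 413439 m, N 6142739 m

Web Mercator inverse (R = 6378137 m) → φ = -34.85400011°, λ = 122.05310052°.
UTM 51S forward: E = 413439.283 m, N = 6142738.782 m.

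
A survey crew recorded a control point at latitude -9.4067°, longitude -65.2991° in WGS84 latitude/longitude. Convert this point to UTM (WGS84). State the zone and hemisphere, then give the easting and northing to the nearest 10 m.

Longitude -65.2991° lies in the 6° band [-66°, -60°), giving zone 20; latitude is south of the equator, so 20S.
Zone 20 central meridian λ₀ = 6×20 − 183 = -63°; Δλ = -2.2991°.
Transverse Mercator on WGS84 with k₀ = 0.9996 gives E = 247520.749 m, N = 8959355.441 m.

Zone 20S: E 247520 m, N 8959360 m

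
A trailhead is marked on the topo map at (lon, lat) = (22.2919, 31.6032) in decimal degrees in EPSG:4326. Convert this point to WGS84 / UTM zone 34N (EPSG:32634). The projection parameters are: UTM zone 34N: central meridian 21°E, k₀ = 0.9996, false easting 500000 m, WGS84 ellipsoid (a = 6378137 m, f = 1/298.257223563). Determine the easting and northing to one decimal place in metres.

Zone 34 central meridian λ₀ = 6×34 − 183 = 21°; Δλ = +1.2919°.
Transverse Mercator on WGS84 with k₀ = 0.9996 gives E = 622554.170 m, N = 3497178.899 m.

E 622554.2 m, N 3497178.9 m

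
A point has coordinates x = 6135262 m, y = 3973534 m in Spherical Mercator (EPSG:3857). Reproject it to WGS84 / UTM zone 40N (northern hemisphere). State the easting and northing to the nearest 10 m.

Web Mercator inverse (R = 6378137 m) → φ = 33.58740323°, λ = 55.11399627°.
UTM 40N forward: E = 324981.735 m, N = 3718003.483 m.

E 324980 m, N 3718000 m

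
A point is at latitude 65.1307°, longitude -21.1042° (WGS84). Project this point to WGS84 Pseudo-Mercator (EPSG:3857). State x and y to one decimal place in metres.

Web Mercator is spherical with R = a = 6378137 m.
x = R·λ = 6378137 × -0.368337776 = -2349308.798 m.
y = R·ln tan(π/4 + φ/2) = 6378137 × 1.511865137 = 9642882.972 m.

x -2349308.8 m, y 9642883.0 m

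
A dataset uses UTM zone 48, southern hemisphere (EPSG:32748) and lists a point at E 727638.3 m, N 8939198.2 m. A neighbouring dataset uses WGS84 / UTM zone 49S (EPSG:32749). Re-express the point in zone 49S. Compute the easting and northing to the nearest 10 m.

E 68890 m, N 8937420 m

UTM 48S → geographic: φ = -9.59029974°, λ = 107.07410012°.
UTM 49S (λ₀ = 111°) forward: E = 68890.108 m, N = 8937421.306 m.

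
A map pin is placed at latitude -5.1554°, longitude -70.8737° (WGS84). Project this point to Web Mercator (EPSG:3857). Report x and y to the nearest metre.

Web Mercator is spherical with R = a = 6378137 m.
x = R·λ = 6378137 × -1.236979418 = -7889624.195 m.
y = R·ln tan(π/4 + φ/2) = 6378137 × -0.090100364 = -574672.468 m.

x -7889624 m, y -574672 m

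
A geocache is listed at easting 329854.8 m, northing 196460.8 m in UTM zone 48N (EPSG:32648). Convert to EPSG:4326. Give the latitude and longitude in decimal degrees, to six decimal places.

lat 1.776800°, lon 103.470400°

Zone 48N: λ₀ = 105°, k₀ = 0.9996, false easting 500000 m.
Meridian distance M = (N − FN)/k₀ = 196539.4 m.
Inverse transverse Mercator on WGS84 gives φ = 1.77679955°, λ = 103.47040004°.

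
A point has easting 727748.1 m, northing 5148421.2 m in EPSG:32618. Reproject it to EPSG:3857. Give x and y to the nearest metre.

Unproject from UTM 18N (λ₀ = -75°) → φ = 46.45089993°, λ = -72.03450035°.
Web Mercator (R = 6378137 m): x = -8018843.898 m, y = 5852903.035 m.

x -8018844 m, y 5852903 m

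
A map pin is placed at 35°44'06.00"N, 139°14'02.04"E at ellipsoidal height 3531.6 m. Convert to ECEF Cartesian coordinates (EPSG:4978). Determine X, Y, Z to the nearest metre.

X -3927851 m, Y 3386377 m, Z 3706426 m

WGS84: a = 6378137 m, e² = 0.006694380; N(φ) = a/√(1−e²sin²φ) = 6385431.571 m.
X = (N+h)·cosφ·cosλ = -3927851.306 m; Y = (N+h)·cosφ·sinλ = 3386376.854 m; Z = (N(1−e²)+h)·sinφ = 3706426.460 m.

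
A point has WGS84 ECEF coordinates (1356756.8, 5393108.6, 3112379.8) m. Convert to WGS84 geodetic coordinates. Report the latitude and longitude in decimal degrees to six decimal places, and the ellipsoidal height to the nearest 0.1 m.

lat 29.398500°, lon 75.879000°, h -159.0 m

λ = atan2(Y, X) = 75.87900033°; p = √(X²+Y²) = 5561151.8 m.
Bowring's method on WGS84 (a = 6378137 m, b = 6356752.314 m) gives φ = 29.39850010°, h = -158.956 m.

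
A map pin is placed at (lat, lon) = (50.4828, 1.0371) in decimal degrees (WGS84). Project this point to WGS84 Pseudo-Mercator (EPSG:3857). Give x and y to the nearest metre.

Web Mercator is spherical with R = a = 6378137 m.
x = R·λ = 6378137 × 0.018100810 = 115449.444 m.
y = R·ln tan(π/4 + φ/2) = 6378137 × 1.023858841 = 6530311.959 m.

x 115449 m, y 6530312 m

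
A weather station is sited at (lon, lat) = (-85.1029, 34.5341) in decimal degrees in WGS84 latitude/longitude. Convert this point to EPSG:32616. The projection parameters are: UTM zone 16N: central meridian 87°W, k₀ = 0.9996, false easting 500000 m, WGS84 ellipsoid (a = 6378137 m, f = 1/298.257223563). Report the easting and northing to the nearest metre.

E 674100 m, N 3823013 m

Zone 16 central meridian λ₀ = 6×16 − 183 = -87°; Δλ = +1.8971°.
Transverse Mercator on WGS84 with k₀ = 0.9996 gives E = 674100.452 m, N = 3823012.823 m.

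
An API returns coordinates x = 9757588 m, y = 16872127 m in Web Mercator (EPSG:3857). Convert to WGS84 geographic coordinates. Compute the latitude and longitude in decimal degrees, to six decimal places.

R = 6378137 m. λ = x/R = 87.65390437°.
φ = 2·arctan(exp(y/R)) − 90° = 2·arctan(14.08776) − 90° = 81.87949954°.

lat 81.879500°, lon 87.653904°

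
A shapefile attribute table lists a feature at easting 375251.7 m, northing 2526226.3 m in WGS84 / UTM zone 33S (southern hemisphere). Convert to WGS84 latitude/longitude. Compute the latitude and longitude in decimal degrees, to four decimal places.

lat -67.3541°, lon 12.0958°

Zone 33S: λ₀ = 15°, k₀ = 0.9996, false easting 500000 m, false northing 10000000 m.
Meridian distance M = (N − FN)/k₀ = -7476764.4 m.
Inverse transverse Mercator on WGS84 gives φ = -67.35409970°, λ = 12.09580111°.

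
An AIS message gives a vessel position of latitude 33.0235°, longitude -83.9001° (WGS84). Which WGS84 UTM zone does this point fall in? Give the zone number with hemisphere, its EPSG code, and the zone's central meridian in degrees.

Zone 17N (EPSG:32617), central meridian -81°

UTM zone = ⌊(λ + 180)/6⌋ + 1; -83.9001° ∈ [-84°, -78°) → zone 17.
Hemisphere: N (φ ≥ 0).
Central meridian λ₀ = 6×17 − 183 = -81°.
EPSG code: 32617.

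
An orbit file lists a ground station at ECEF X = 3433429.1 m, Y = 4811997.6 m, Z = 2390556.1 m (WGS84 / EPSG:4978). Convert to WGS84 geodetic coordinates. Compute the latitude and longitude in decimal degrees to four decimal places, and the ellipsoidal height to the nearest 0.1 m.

λ = atan2(Y, X) = 54.49159964°; p = √(X²+Y²) = 5911324.4 m.
Bowring's method on WGS84 (a = 6378137 m, b = 6356752.314 m) gives φ = 22.15260035°, h = 1284.725 m.

lat 22.1526°, lon 54.4916°, h 1284.7 m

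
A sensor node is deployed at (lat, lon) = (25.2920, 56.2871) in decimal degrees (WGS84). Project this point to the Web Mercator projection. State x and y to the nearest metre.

Web Mercator is spherical with R = a = 6378137 m.
x = R·λ = 6378137 × 0.982395221 = 6265851.310 m.
y = R·ln tan(π/4 + φ/2) = 6378137 × 0.456505259 = 2911653.085 m.

x 6265851 m, y 2911653 m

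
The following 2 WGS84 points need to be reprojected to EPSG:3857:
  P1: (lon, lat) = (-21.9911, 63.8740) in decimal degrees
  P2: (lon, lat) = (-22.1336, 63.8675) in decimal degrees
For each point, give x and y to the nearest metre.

Web Mercator: x = R·λ, y = R·ln tan(π/4+φ/2), R = 6378137 m.
P1 (63.8740°, -21.9911°) → (-2448038.054, 9317839.763) m.
P2 (63.8675°, -22.1336°) → (-2463901.081, 9316196.755) m.

P1: x -2448038 m, y 9317840 m; P2: x -2463901 m, y 9316197 m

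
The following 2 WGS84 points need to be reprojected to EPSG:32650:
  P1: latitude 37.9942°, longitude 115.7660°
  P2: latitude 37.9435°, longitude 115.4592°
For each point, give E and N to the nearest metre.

UTM zone 50N: λ₀ = 117°, k₀ = 0.9996.
P1 (37.9942°, 115.7660°) → (391647.515, 4205889.830) m.
P2 (37.9435°, 115.4592°) → (364614.134, 4200665.746) m.

P1: E 391648 m, N 4205890 m; P2: E 364614 m, N 4200666 m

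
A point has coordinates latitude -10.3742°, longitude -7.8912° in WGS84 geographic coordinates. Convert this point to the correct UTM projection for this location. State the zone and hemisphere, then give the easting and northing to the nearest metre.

Zone 29S: E 621385 m, N 8853003 m

Longitude -7.8912° lies in the 6° band [-12°, -6°), giving zone 29; latitude is south of the equator, so 29S.
Zone 29 central meridian λ₀ = 6×29 − 183 = -9°; Δλ = +1.1088°.
Transverse Mercator on WGS84 with k₀ = 0.9996 gives E = 621385.025 m, N = 8853002.644 m.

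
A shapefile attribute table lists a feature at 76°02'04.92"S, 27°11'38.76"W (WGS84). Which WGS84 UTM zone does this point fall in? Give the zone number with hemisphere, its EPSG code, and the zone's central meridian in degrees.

Zone 26S (EPSG:32726), central meridian -27°

UTM zone = ⌊(λ + 180)/6⌋ + 1; -27.1941° ∈ [-30°, -24°) → zone 26.
Hemisphere: S (φ < 0).
Central meridian λ₀ = 6×26 − 183 = -27°.
EPSG code: 32726.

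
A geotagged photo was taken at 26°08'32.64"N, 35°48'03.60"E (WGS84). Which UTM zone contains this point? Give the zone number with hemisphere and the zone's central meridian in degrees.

Zone 36N, central meridian 33°

UTM zone = ⌊(λ + 180)/6⌋ + 1; 35.8010° ∈ [30°, 36°) → zone 36.
Hemisphere: N (φ ≥ 0).
Central meridian λ₀ = 6×36 − 183 = 33°.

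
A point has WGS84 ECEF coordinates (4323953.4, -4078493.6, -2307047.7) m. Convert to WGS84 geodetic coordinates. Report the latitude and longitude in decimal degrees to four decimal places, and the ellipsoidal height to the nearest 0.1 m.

λ = atan2(Y, X) = -43.32670031°; p = √(X²+Y²) = 5943961.9 m.
Bowring's method on WGS84 (a = 6378137 m, b = 6356752.314 m) gives φ = -21.34300023°, h = 657.493 m.

lat -21.3430°, lon -43.3267°, h 657.5 m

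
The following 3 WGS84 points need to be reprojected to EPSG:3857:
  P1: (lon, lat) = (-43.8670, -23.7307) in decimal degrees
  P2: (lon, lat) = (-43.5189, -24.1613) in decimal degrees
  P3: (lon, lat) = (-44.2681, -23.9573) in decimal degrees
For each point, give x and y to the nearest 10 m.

Web Mercator: x = R·λ, y = R·ln tan(π/4+φ/2), R = 6378137 m.
P1 (-23.7307°, -43.8670°) → (-4883252.103, -2720626.899) m.
P2 (-24.1613°, -43.5189°) → (-4844501.788, -2773075.571) m.
P3 (-23.9573°, -44.2681°) → (-4927902.350, -2748205.791) m.

P1: x -4883250 m, y -2720630 m; P2: x -4844500 m, y -2773080 m; P3: x -4927900 m, y -2748210 m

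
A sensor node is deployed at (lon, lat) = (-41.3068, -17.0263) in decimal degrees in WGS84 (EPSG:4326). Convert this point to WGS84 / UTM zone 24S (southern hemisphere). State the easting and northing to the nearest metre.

E 254436 m, N 8116087 m

Zone 24 central meridian λ₀ = 6×24 − 183 = -39°; Δλ = -2.3068°.
Transverse Mercator on WGS84 with k₀ = 0.9996 gives E = 254435.673 m, N = 8116087.493 m.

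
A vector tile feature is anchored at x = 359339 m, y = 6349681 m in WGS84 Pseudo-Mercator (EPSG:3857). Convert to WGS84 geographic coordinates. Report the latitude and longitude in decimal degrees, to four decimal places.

R = 6378137 m. λ = x/R = 3.22799716°.
φ = 2·arctan(exp(y/R)) − 90° = 2·arctan(2.70618) − 90° = 49.43899728°.

lat 49.4390°, lon 3.2280°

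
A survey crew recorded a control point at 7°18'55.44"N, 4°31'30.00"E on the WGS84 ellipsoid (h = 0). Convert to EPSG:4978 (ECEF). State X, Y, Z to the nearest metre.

X 6306844 m, Y 499128 m, Z 806743 m

WGS84: a = 6378137 m, e² = 0.006694380; N(φ) = a/√(1−e²sin²φ) = 6378483.162 m.
X = (N+h)·cosφ·cosλ = 6306844.060 m; Y = (N+h)·cosφ·sinλ = 499128.412 m; Z = (N(1−e²)+h)·sinφ = 806742.913 m.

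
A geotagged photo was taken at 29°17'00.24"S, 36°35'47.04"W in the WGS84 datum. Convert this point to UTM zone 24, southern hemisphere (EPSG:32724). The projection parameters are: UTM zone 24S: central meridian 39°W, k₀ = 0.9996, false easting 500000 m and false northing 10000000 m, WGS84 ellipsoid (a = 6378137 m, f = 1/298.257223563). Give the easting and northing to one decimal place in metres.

E 733505.0 m, N 6758218.8 m

Zone 24 central meridian λ₀ = 6×24 − 183 = -39°; Δλ = +2.4036°.
Transverse Mercator on WGS84 with k₀ = 0.9996 gives E = 733505.013 m, N = 6758218.847 m.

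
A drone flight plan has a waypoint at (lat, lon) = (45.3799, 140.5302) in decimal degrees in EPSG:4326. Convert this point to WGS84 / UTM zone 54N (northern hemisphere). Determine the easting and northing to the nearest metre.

Zone 54 central meridian λ₀ = 6×54 − 183 = 141°; Δλ = -0.4698°.
Transverse Mercator on WGS84 with k₀ = 0.9996 gives E = 463218.082 m, N = 5025261.221 m.

E 463218 m, N 5025261 m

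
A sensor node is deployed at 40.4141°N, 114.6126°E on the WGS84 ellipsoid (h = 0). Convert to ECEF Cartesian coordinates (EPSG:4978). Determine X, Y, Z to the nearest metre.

WGS84: a = 6378137 m, e² = 0.006694380; N(φ) = a/√(1−e²sin²φ) = 6387128.946 m.
X = (N+h)·cosφ·cosλ = -2025356.009 m; Y = (N+h)·cosφ·sinλ = 4421192.177 m; Z = (N(1−e²)+h)·sinφ = 4113102.017 m.

X -2025356 m, Y 4421192 m, Z 4113102 m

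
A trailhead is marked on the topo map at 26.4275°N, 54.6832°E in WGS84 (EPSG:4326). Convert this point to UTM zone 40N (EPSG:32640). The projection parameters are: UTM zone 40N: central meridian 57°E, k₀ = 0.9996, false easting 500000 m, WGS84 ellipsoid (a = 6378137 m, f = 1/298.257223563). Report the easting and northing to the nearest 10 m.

E 268950 m, N 2925110 m

Zone 40 central meridian λ₀ = 6×40 − 183 = 57°; Δλ = -2.3168°.
Transverse Mercator on WGS84 with k₀ = 0.9996 gives E = 268947.403 m, N = 2925107.988 m.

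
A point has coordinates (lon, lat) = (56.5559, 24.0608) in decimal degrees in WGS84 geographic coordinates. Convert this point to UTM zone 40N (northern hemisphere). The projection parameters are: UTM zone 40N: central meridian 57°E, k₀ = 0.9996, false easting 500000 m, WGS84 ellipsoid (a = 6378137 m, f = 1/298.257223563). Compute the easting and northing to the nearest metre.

E 454851 m, N 2661029 m

Zone 40 central meridian λ₀ = 6×40 − 183 = 57°; Δλ = -0.4441°.
Transverse Mercator on WGS84 with k₀ = 0.9996 gives E = 454851.055 m, N = 2661029.310 m.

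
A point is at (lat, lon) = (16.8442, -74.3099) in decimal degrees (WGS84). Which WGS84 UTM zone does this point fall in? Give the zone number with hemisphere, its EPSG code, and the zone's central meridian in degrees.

Zone 18N (EPSG:32618), central meridian -75°

UTM zone = ⌊(λ + 180)/6⌋ + 1; -74.3099° ∈ [-78°, -72°) → zone 18.
Hemisphere: N (φ ≥ 0).
Central meridian λ₀ = 6×18 − 183 = -75°.
EPSG code: 32618.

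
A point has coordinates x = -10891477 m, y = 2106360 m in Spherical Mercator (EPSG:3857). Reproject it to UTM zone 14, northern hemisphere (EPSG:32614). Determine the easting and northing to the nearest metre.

Web Mercator inverse (R = 6378137 m) → φ = 18.58690055°, λ = -97.83980256°.
UTM 14N forward: E = 622415.537 m, N = 2055515.014 m.

E 622416 m, N 2055515 m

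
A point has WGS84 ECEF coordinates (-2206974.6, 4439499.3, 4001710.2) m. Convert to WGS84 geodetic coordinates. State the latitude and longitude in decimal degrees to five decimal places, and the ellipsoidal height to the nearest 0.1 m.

lat 39.09700°, lon 116.43300°, h 1633.5 m

λ = atan2(Y, X) = 116.43300050°; p = √(X²+Y²) = 4957811.1 m.
Bowring's method on WGS84 (a = 6378137 m, b = 6356752.314 m) gives φ = 39.09699999°, h = 1633.515 m.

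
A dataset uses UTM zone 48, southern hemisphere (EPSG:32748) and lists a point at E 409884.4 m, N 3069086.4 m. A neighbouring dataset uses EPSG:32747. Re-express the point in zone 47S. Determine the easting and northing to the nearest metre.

UTM 48S → geographic: φ = -62.49829983°, λ = 103.25070065°.
UTM 47S (λ₀ = 99°) forward: E = 718880.153 m, N = 3063100.297 m.

E 718880 m, N 3063100 m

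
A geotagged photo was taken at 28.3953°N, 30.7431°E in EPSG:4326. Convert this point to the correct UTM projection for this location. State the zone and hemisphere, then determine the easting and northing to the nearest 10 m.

Longitude 30.7431° lies in the 6° band [30°, 36°), giving zone 36; latitude is north of the equator, so 36N.
Zone 36 central meridian λ₀ = 6×36 − 183 = 33°; Δλ = -2.2569°.
Transverse Mercator on WGS84 with k₀ = 0.9996 gives E = 278879.406 m, N = 3143064.763 m.

Zone 36N: E 278880 m, N 3143060 m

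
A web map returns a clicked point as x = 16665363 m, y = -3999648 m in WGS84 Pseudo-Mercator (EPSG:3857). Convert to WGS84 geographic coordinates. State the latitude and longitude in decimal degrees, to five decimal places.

lat -33.78260°, lon 149.70750°

R = 6378137 m. λ = x/R = 149.70750298°.
φ = 2·arctan(exp(y/R)) − 90° = 2·arctan(0.53415) − 90° = -33.78260195°.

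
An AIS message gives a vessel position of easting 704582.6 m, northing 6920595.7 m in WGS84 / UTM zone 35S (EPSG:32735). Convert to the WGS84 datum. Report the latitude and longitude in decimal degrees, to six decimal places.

Zone 35S: λ₀ = 27°, k₀ = 0.9996, false easting 500000 m, false northing 10000000 m.
Meridian distance M = (N − FN)/k₀ = -3080636.6 m.
Inverse transverse Mercator on WGS84 gives φ = -27.82369990°, λ = 29.07710003°.

lat -27.823700°, lon 29.077100°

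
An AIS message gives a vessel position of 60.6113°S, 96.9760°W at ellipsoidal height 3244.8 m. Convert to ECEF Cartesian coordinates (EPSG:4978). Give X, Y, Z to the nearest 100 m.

WGS84: a = 6378137 m, e² = 0.006694380; N(φ) = a/√(1−e²sin²φ) = 6394406.698 m.
X = (N+h)·cosφ·cosλ = -381307.365 m; Y = (N+h)·cosφ·sinλ = -3116290.213 m; Z = (N(1−e²)+h)·sinφ = -5537043.803 m.

X -381300 m, Y -3116300 m, Z -5537000 m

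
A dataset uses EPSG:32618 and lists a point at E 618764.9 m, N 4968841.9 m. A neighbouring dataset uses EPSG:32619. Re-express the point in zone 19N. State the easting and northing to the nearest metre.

E 144746 m, N 4977587 m

UTM 18N → geographic: φ = 44.86309976°, λ = -73.49670037°.
UTM 19N (λ₀ = -69°) forward: E = 144746.258 m, N = 4977586.770 m.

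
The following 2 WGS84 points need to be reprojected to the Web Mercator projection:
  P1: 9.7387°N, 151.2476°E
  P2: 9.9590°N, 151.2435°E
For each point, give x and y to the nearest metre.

Web Mercator: x = R·λ, y = R·ln tan(π/4+φ/2), R = 6378137 m.
P1 (9.7387°, 151.2476°) → (16836805.816, 1089365.233) m.
P2 (9.9590°, 151.2435°) → (16836349.406, 1114255.759) m.

P1: x 16836806 m, y 1089365 m; P2: x 16836349 m, y 1114256 m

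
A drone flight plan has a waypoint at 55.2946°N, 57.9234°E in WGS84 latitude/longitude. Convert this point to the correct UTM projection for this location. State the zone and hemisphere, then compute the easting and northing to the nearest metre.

Zone 40N: E 558634 m, N 6127963 m

Longitude 57.9234° lies in the 6° band [54°, 60°), giving zone 40; latitude is north of the equator, so 40N.
Zone 40 central meridian λ₀ = 6×40 − 183 = 57°; Δλ = +0.9234°.
Transverse Mercator on WGS84 with k₀ = 0.9996 gives E = 558634.073 m, N = 6127963.451 m.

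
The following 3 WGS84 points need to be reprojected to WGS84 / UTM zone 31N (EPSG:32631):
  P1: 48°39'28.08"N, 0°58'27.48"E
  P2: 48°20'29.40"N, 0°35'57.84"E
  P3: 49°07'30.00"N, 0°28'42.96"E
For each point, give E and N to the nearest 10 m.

UTM zone 31N: λ₀ = 3°, k₀ = 0.9996.
P1 (48.6578°, 0.9743°) → (350826.747, 5391396.370) m.
P2 (48.3415°, 0.5994°) → (322117.066, 5357042.580) m.
P3 (49.1250°, 0.4786°) → (316048.852, 5444413.017) m.

P1: E 350830 m, N 5391400 m; P2: E 322120 m, N 5357040 m; P3: E 316050 m, N 5444410 m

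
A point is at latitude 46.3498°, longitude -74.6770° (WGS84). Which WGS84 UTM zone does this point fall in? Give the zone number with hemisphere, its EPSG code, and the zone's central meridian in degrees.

Zone 18N (EPSG:32618), central meridian -75°

UTM zone = ⌊(λ + 180)/6⌋ + 1; -74.6770° ∈ [-78°, -72°) → zone 18.
Hemisphere: N (φ ≥ 0).
Central meridian λ₀ = 6×18 − 183 = -75°.
EPSG code: 32618.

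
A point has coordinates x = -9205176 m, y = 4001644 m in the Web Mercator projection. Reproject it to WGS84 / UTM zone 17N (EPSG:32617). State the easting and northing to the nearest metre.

E 343415 m, N 3740990 m

Web Mercator inverse (R = 6378137 m) → φ = 33.79750354°, λ = -82.69150294°.
UTM 17N forward: E = 343414.949 m, N = 3740989.890 m.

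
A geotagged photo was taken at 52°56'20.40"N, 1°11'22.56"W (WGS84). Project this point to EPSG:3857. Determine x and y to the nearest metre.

x -132426 m, y 6971723 m

Web Mercator is spherical with R = a = 6378137 m.
x = R·λ = 6378137 × -0.020762437 = -132425.666 m.
y = R·ln tan(π/4 + φ/2) = 6378137 × 1.093065660 = 6971722.533 m.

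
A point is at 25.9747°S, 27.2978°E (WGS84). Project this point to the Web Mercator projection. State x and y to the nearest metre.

Web Mercator is spherical with R = a = 6378137 m.
x = R·λ = 6378137 × 0.476436489 = 3038777.196 m.
y = R·ln tan(π/4 + φ/2) = 6378137 × -0.469721451 = -2995947.767 m.

x 3038777 m, y -2995948 m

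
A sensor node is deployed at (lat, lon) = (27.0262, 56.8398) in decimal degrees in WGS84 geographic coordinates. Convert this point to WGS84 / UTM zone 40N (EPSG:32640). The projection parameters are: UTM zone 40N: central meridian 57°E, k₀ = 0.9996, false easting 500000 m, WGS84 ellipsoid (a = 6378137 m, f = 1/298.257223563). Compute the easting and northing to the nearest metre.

E 484109 m, N 2989347 m

Zone 40 central meridian λ₀ = 6×40 − 183 = 57°; Δλ = -0.1602°.
Transverse Mercator on WGS84 with k₀ = 0.9996 gives E = 484109.400 m, N = 2989347.234 m.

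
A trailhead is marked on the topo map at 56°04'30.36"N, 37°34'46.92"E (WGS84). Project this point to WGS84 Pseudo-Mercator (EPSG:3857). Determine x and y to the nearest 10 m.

x 4183350 m, y 7573380 m

Web Mercator is spherical with R = a = 6378137 m.
x = R·λ = 6378137 × 0.655889497 = 4183353.068 m.
y = R·ln tan(π/4 + φ/2) = 6378137 × 1.187396961 = 7573380.491 m.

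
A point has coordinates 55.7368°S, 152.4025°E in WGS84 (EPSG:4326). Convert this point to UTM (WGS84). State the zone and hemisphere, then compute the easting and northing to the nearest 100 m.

Zone 56S: E 462500 m, N 3823100 m

Longitude 152.4025° lies in the 6° band [150°, 156°), giving zone 56; latitude is south of the equator, so 56S.
Zone 56 central meridian λ₀ = 6×56 − 183 = 153°; Δλ = -0.5975°.
Transverse Mercator on WGS84 with k₀ = 0.9996 gives E = 462482.622 m, N = 3823051.554 m.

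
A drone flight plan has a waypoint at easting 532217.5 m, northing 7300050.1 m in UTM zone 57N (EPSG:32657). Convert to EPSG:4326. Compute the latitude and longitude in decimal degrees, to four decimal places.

lat 65.8202°, lon 159.7049°

Zone 57N: λ₀ = 159°, k₀ = 0.9996, false easting 500000 m.
Meridian distance M = (N − FN)/k₀ = 7302971.3 m.
Inverse transverse Mercator on WGS84 gives φ = 65.82020035°, λ = 159.70489922°.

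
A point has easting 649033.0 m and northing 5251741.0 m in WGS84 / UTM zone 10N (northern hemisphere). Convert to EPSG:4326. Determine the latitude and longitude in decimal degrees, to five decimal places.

lat 47.40210°, lon -121.02480°

Zone 10N: λ₀ = -123°, k₀ = 0.9996, false easting 500000 m.
Meridian distance M = (N − FN)/k₀ = 5253842.5 m.
Inverse transverse Mercator on WGS84 gives φ = 47.40210038°, λ = -121.02479960°.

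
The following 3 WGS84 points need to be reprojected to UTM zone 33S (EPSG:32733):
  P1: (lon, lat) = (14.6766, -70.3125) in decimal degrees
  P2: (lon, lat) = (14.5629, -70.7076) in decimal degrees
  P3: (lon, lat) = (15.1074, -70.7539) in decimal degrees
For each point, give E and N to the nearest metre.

P1: E 487840 m, N 2199245 m; P2: E 483882 m, N 2155156 m; P3: E 503951 m, N 2150047 m

UTM zone 33S: λ₀ = 15°, k₀ = 0.9996.
P1 (-70.3125°, 14.6766°) → (487840.488, 2199244.752) m.
P2 (-70.7076°, 14.5629°) → (483882.426, 2155155.992) m.
P3 (-70.7539°, 15.1074°) → (503951.146, 2150046.846) m.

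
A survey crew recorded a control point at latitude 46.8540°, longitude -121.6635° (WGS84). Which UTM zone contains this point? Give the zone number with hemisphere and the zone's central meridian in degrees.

UTM zone = ⌊(λ + 180)/6⌋ + 1; -121.6635° ∈ [-126°, -120°) → zone 10.
Hemisphere: N (φ ≥ 0).
Central meridian λ₀ = 6×10 − 183 = -123°.

Zone 10N, central meridian -123°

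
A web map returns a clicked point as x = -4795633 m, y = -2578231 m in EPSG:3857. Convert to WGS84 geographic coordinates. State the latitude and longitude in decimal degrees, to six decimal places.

lat -22.554499°, lon -43.079904°

R = 6378137 m. λ = x/R = -43.07990421°.
φ = 2·arctan(exp(y/R)) − 90° = 2·arctan(0.66749) − 90° = -22.55449900°.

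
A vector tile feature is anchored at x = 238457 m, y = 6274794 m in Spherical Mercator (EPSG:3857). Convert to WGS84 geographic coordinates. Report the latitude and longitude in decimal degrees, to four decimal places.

R = 6378137 m. λ = x/R = 2.14209568°.
φ = 2·arctan(exp(y/R)) − 90° = 2·arctan(2.67459) − 90° = 48.99960281°.

lat 48.9996°, lon 2.1421°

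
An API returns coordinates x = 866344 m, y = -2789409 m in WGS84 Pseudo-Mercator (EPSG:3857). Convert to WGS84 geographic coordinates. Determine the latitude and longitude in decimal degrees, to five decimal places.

R = 6378137 m. λ = x/R = 7.78250057°.
φ = 2·arctan(exp(y/R)) − 90° = 2·arctan(0.64575) − 90° = -24.29510179°.

lat -24.29510°, lon 7.78250°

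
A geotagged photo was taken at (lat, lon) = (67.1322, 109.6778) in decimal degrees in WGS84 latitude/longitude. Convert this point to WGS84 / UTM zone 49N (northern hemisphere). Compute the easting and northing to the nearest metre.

Zone 49 central meridian λ₀ = 6×49 − 183 = 111°; Δλ = -1.3222°.
Transverse Mercator on WGS84 with k₀ = 0.9996 gives E = 442665.625 m, N = 7446727.100 m.

E 442666 m, N 7446727 m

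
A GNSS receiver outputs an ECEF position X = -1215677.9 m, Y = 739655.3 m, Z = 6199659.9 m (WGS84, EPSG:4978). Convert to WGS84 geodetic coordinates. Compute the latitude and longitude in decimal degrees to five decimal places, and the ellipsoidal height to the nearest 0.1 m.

λ = atan2(Y, X) = 148.68240074°; p = √(X²+Y²) = 1423011.8 m.
Bowring's method on WGS84 (a = 6378137 m, b = 6356752.314 m) gives φ = 77.15640038°, h = 3058.705 m.

lat 77.15640°, lon 148.68240°, h 3058.7 m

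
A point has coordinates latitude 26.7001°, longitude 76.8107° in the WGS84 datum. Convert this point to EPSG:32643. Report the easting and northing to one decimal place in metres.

E 680141.1 m, N 2954498.5 m

Zone 43 central meridian λ₀ = 6×43 − 183 = 75°; Δλ = +1.8107°.
Transverse Mercator on WGS84 with k₀ = 0.9996 gives E = 680141.057 m, N = 2954498.521 m.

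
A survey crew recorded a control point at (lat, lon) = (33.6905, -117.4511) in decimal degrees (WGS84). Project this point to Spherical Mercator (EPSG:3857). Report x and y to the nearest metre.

x -13074597 m, y 3987319 m

Web Mercator is spherical with R = a = 6378137 m.
x = R·λ = 6378137 × -2.049908405 = -13074596.645 m.
y = R·ln tan(π/4 + φ/2) = 6378137 × 0.625154189 = 3987319.063 m.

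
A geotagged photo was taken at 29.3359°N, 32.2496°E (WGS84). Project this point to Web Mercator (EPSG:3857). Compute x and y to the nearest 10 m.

x 3590010 m, y 3418470 m

Web Mercator is spherical with R = a = 6378137 m.
x = R·λ = 6378137 × 0.562861702 = 3590009.050 m.
y = R·ln tan(π/4 + φ/2) = 6378137 × 0.535966606 = 3418468.441 m.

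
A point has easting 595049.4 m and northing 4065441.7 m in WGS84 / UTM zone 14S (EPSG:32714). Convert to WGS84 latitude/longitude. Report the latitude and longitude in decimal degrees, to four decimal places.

Zone 14S: λ₀ = -99°, k₀ = 0.9996, false easting 500000 m, false northing 10000000 m.
Meridian distance M = (N − FN)/k₀ = -5936933.1 m.
Inverse transverse Mercator on WGS84 gives φ = -53.55130005°, λ = -97.56530032°.

lat -53.5513°, lon -97.5653°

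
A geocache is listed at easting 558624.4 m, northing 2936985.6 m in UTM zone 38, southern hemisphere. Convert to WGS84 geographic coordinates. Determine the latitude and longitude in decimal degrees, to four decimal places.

Zone 38S: λ₀ = 45°, k₀ = 0.9996, false easting 500000 m, false northing 10000000 m.
Meridian distance M = (N − FN)/k₀ = -7065840.7 m.
Inverse transverse Mercator on WGS84 gives φ = -63.68999955°, λ = 46.18550028°.

lat -63.6900°, lon 46.1855°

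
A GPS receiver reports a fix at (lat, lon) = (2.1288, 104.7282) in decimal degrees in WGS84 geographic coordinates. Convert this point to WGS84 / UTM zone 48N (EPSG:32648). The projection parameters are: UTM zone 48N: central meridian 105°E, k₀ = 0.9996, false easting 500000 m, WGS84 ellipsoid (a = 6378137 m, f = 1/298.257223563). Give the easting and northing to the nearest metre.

Zone 48 central meridian λ₀ = 6×48 − 183 = 105°; Δλ = -0.2718°.
Transverse Mercator on WGS84 with k₀ = 0.9996 gives E = 469776.085 m, N = 235300.112 m.

E 469776 m, N 235300 m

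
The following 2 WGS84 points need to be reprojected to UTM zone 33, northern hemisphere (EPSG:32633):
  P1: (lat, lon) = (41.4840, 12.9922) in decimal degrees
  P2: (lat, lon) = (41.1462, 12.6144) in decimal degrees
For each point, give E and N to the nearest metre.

P1: E 332378 m, N 4594434 m; P2: E 299804 m, N 4557730 m

UTM zone 33N: λ₀ = 15°, k₀ = 0.9996.
P1 (41.4840°, 12.9922°) → (332377.944, 4594433.822) m.
P2 (41.1462°, 12.6144°) → (299803.502, 4557730.013) m.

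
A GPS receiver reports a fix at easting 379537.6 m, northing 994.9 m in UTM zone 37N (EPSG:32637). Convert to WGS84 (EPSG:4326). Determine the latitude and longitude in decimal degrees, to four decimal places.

Zone 37N: λ₀ = 39°, k₀ = 0.9996, false easting 500000 m.
Meridian distance M = (N − FN)/k₀ = 995.3 m.
Inverse transverse Mercator on WGS84 gives φ = 0.00899956°, λ = 37.91749965°.

lat 0.0090°, lon 37.9175°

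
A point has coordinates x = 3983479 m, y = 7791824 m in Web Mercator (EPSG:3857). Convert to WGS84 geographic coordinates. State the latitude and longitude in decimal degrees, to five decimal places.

R = 6378137 m. λ = x/R = 35.78420070°.
φ = 2·arctan(exp(y/R)) − 90° = 2·arctan(3.39277) − 90° = 57.15479763°.

lat 57.15480°, lon 35.78420°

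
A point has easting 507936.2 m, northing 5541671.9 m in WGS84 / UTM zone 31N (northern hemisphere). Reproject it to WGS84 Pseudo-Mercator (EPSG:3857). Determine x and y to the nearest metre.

x 346293 m, y 6451005 m

Unproject from UTM 31N (λ₀ = 3°) → φ = 50.02729973°, λ = 3.11079981°.
Web Mercator (R = 6378137 m): x = 346292.651 m, y = 6451005.017 m.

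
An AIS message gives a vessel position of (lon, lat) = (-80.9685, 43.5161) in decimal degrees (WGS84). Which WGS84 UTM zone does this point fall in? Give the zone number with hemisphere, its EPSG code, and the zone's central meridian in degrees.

Zone 17N (EPSG:32617), central meridian -81°

UTM zone = ⌊(λ + 180)/6⌋ + 1; -80.9685° ∈ [-84°, -78°) → zone 17.
Hemisphere: N (φ ≥ 0).
Central meridian λ₀ = 6×17 − 183 = -81°.
EPSG code: 32617.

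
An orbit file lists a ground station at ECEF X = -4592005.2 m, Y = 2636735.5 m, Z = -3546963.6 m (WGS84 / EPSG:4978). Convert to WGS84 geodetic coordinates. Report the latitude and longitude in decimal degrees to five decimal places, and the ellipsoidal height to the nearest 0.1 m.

lat -33.99420°, lon 150.13550°, h 1878.7 m

λ = atan2(Y, X) = 150.13550014°; p = √(X²+Y²) = 5295175.7 m.
Bowring's method on WGS84 (a = 6378137 m, b = 6356752.314 m) gives φ = -33.99419997°, h = 1878.736 m.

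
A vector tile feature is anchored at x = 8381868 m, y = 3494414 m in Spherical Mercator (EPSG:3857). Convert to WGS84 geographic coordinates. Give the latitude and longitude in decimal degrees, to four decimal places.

lat 29.9289°, lon 75.2956°

R = 6378137 m. λ = x/R = 75.29560134°.
φ = 2·arctan(exp(y/R)) − 90° = 2·arctan(1.72957) − 90° = 29.92890100°.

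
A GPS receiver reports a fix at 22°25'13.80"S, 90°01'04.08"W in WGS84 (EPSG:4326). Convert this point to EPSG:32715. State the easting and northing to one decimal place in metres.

E 807008.4 m, N 7517579.2 m

Zone 15 central meridian λ₀ = 6×15 − 183 = -93°; Δλ = +2.9822°.
Transverse Mercator on WGS84 with k₀ = 0.9996 gives E = 807008.410 m, N = 7517579.192 m.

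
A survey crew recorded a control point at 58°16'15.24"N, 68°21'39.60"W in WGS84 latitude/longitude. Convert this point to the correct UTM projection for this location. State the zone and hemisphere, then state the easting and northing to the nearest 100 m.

Longitude -68.3610° lies in the 6° band [-72°, -66°), giving zone 19; latitude is north of the equator, so 19N.
Zone 19 central meridian λ₀ = 6×19 − 183 = -69°; Δλ = +0.6390°.
Transverse Mercator on WGS84 with k₀ = 0.9996 gives E = 537484.757 m, N = 6459048.730 m.

Zone 19N: E 537500 m, N 6459000 m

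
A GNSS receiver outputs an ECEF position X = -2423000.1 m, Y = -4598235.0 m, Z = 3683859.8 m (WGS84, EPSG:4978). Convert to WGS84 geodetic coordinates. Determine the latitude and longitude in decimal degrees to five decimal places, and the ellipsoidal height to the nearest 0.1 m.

lat 35.50950°, lon -117.78660°, h -286.1 m

λ = atan2(Y, X) = -117.78659994°; p = √(X²+Y²) = 5197566.2 m.
Bowring's method on WGS84 (a = 6378137 m, b = 6356752.314 m) gives φ = 35.50949939°, h = -286.087 m.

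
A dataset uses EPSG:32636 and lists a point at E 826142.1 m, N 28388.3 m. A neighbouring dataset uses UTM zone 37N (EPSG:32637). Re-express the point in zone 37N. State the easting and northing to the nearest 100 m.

UTM 36N → geographic: φ = 0.25649989°, λ = 35.92969983°.
UTM 37N (λ₀ = 39°) forward: E = 158191.140 m, N = 28391.976 m.

E 158200 m, N 28400 m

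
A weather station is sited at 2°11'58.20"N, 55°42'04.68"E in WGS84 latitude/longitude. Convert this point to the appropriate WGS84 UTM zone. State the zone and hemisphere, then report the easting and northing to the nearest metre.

Zone 40N: E 355581 m, N 243175 m

Longitude 55.7013° lies in the 6° band [54°, 60°), giving zone 40; latitude is north of the equator, so 40N.
Zone 40 central meridian λ₀ = 6×40 − 183 = 57°; Δλ = -1.2987°.
Transverse Mercator on WGS84 with k₀ = 0.9996 gives E = 355580.549 m, N = 243174.860 m.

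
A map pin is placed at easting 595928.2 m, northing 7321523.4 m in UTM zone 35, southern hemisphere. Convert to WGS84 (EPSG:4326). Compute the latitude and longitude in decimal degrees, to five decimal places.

lat -24.21610°, lon 27.94470°

Zone 35S: λ₀ = 27°, k₀ = 0.9996, false easting 500000 m, false northing 10000000 m.
Meridian distance M = (N − FN)/k₀ = -2679548.4 m.
Inverse transverse Mercator on WGS84 gives φ = -24.21610037°, λ = 27.94469977°.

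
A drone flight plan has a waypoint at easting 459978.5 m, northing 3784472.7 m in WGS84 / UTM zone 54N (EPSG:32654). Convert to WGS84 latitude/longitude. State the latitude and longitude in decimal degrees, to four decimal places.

lat 34.2005°, lon 140.5656°

Zone 54N: λ₀ = 141°, k₀ = 0.9996, false easting 500000 m.
Meridian distance M = (N − FN)/k₀ = 3785987.1 m.
Inverse transverse Mercator on WGS84 gives φ = 34.20050034°, λ = 140.56560047°.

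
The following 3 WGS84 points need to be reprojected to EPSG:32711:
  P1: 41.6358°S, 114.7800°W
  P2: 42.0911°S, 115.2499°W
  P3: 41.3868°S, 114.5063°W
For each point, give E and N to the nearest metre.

UTM zone 11S: λ₀ = -117°, k₀ = 0.9996.
P1 (-41.6358°, -114.7800°) → (684905.263, 5388278.574) m.
P2 (-42.0911°, -115.2499°) → (644734.528, 5338627.027) m.
P3 (-41.3868°, -114.5063°) → (708501.541, 5415302.199) m.

P1: E 684905 m, N 5388279 m; P2: E 644735 m, N 5338627 m; P3: E 708502 m, N 5415302 m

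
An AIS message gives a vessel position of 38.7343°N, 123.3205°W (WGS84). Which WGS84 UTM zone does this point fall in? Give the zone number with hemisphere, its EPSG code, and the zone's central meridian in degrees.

UTM zone = ⌊(λ + 180)/6⌋ + 1; -123.3205° ∈ [-126°, -120°) → zone 10.
Hemisphere: N (φ ≥ 0).
Central meridian λ₀ = 6×10 − 183 = -123°.
EPSG code: 32610.

Zone 10N (EPSG:32610), central meridian -123°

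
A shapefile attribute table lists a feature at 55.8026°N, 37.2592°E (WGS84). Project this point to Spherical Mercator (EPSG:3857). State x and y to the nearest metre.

Web Mercator is spherical with R = a = 6378137 m.
x = R·λ = 6378137 × 0.650295717 = 4147675.171 m.
y = R·ln tan(π/4 + φ/2) = 6378137 × 1.178905195 = 7519218.842 m.

x 4147675 m, y 7519219 m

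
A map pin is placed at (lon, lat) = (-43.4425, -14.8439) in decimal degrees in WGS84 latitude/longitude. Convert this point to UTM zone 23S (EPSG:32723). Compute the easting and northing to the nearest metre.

E 667582 m, N 8358356 m

Zone 23 central meridian λ₀ = 6×23 − 183 = -45°; Δλ = +1.5575°.
Transverse Mercator on WGS84 with k₀ = 0.9996 gives E = 667581.788 m, N = 8358355.613 m.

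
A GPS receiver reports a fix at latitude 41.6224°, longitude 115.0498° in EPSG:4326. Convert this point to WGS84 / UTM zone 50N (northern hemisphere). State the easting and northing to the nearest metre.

E 337534 m, N 4609690 m

Zone 50 central meridian λ₀ = 6×50 − 183 = 117°; Δλ = -1.9502°.
Transverse Mercator on WGS84 with k₀ = 0.9996 gives E = 337534.006 m, N = 4609690.029 m.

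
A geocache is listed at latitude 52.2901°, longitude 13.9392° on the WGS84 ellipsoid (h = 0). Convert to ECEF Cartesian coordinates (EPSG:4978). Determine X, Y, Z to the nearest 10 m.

WGS84: a = 6378137 m, e² = 0.006694380; N(φ) = a/√(1−e²sin²φ) = 6391540.676 m.
X = (N+h)·cosφ·cosλ = 3794347.123 m; Y = (N+h)·cosφ·sinλ = 941761.410 m; Z = (N(1−e²)+h)·sinφ = 5022612.084 m.

X 3794350 m, Y 941760 m, Z 5022610 m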